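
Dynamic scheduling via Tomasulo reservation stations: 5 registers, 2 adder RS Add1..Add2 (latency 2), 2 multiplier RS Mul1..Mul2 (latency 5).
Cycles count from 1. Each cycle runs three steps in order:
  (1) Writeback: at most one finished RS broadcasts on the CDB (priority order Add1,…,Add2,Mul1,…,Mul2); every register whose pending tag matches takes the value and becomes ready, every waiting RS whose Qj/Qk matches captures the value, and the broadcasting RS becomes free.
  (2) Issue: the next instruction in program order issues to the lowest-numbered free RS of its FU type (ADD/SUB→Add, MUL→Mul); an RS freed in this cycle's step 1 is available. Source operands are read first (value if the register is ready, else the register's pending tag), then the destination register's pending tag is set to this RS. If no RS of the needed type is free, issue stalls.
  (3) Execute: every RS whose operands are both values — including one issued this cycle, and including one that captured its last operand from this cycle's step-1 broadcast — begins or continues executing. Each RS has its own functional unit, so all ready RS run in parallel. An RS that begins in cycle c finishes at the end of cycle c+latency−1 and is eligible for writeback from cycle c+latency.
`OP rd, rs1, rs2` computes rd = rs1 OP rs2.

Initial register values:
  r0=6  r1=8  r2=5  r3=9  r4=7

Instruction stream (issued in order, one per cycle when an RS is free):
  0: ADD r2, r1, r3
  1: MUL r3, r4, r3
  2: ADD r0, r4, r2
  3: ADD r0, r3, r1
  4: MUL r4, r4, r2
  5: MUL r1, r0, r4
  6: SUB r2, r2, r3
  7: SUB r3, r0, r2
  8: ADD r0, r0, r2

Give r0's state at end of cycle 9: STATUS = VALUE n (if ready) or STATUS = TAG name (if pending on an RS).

STATUS = VALUE 71

  c1: issue ADD r2<-Add1  regs: r0:6,r1:8,r2:Add1,r3:9,r4:7
  c2: issue MUL r3<-Mul1  regs: r0:6,r1:8,r2:Add1,r3:Mul1,r4:7
  c3: CDB Add1=17; issue ADD r0<-Add1  regs: r0:Add1,r1:8,r2:17,r3:Mul1,r4:7
  c4: issue ADD r0<-Add2  regs: r0:Add2,r1:8,r2:17,r3:Mul1,r4:7
  c5: CDB Add1=24; issue MUL r4<-Mul2  regs: r0:Add2,r1:8,r2:17,r3:Mul1,r4:Mul2
  c6: stall  regs: r0:Add2,r1:8,r2:17,r3:Mul1,r4:Mul2
  c7: CDB Mul1=63; issue MUL r1<-Mul1  regs: r0:Add2,r1:Mul1,r2:17,r3:63,r4:Mul2
  c8: issue SUB r2<-Add1  regs: r0:Add2,r1:Mul1,r2:Add1,r3:63,r4:Mul2
  c9: CDB Add2=71; issue SUB r3<-Add2  regs: r0:71,r1:Mul1,r2:Add1,r3:Add2,r4:Mul2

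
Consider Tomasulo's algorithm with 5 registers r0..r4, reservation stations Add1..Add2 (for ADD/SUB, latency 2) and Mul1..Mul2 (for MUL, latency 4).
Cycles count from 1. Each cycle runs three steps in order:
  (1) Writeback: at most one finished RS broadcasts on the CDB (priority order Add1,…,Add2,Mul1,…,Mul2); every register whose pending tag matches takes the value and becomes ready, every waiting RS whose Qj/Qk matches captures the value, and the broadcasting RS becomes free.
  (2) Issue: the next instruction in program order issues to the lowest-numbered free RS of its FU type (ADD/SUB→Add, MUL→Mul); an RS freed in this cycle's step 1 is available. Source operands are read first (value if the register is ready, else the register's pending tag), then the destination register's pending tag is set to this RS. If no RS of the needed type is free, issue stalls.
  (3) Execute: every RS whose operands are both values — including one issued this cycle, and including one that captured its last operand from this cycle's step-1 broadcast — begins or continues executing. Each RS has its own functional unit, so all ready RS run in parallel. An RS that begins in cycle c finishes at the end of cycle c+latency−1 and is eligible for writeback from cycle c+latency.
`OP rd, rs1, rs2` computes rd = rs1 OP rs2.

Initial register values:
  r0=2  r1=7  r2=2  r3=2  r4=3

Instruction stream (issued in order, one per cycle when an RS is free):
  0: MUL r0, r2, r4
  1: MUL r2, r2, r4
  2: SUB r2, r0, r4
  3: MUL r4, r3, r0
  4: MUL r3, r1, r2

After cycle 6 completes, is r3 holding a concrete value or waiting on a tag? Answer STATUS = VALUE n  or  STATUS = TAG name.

STATUS = TAG Mul2

cycle 1: issue MUL r0<-Mul1 // r0:Mul1,r1:7,r2:2,r3:2,r4:3
cycle 2: issue MUL r2<-Mul2 // r0:Mul1,r1:7,r2:Mul2,r3:2,r4:3
cycle 3: issue SUB r2<-Add1 // r0:Mul1,r1:7,r2:Add1,r3:2,r4:3
cycle 4: stall // r0:Mul1,r1:7,r2:Add1,r3:2,r4:3
cycle 5: CDB Mul1=6; issue MUL r4<-Mul1 // r0:6,r1:7,r2:Add1,r3:2,r4:Mul1
cycle 6: CDB Mul2=6; issue MUL r3<-Mul2 // r0:6,r1:7,r2:Add1,r3:Mul2,r4:Mul1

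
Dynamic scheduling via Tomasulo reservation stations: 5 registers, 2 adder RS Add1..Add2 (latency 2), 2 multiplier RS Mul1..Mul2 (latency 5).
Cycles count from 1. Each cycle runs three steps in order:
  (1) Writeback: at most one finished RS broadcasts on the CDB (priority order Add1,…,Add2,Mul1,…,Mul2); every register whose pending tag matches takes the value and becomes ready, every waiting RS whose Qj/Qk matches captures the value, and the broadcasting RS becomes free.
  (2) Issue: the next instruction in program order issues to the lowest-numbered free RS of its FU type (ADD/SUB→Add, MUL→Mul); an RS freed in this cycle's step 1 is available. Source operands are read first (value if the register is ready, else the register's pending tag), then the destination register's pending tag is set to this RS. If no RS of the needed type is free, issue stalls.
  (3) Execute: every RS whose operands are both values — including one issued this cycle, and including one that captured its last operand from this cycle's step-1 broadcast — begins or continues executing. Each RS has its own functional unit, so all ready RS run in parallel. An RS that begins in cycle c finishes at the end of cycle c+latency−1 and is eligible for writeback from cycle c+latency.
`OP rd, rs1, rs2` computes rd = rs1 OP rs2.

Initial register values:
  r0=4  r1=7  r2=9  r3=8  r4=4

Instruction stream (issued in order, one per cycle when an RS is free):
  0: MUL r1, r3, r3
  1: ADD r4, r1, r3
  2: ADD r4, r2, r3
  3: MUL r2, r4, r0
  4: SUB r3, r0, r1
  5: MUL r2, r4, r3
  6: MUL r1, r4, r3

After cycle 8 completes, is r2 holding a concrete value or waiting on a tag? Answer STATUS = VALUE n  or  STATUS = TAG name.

  c1: issue MUL r1<-Mul1  regs: r0:4,r1:Mul1,r2:9,r3:8,r4:4
  c2: issue ADD r4<-Add1  regs: r0:4,r1:Mul1,r2:9,r3:8,r4:Add1
  c3: issue ADD r4<-Add2  regs: r0:4,r1:Mul1,r2:9,r3:8,r4:Add2
  c4: issue MUL r2<-Mul2  regs: r0:4,r1:Mul1,r2:Mul2,r3:8,r4:Add2
  c5: CDB Add2=17; issue SUB r3<-Add2  regs: r0:4,r1:Mul1,r2:Mul2,r3:Add2,r4:17
  c6: CDB Mul1=64; issue MUL r2<-Mul1  regs: r0:4,r1:64,r2:Mul1,r3:Add2,r4:17
  c7: stall  regs: r0:4,r1:64,r2:Mul1,r3:Add2,r4:17
  c8: CDB Add1=72; stall  regs: r0:4,r1:64,r2:Mul1,r3:Add2,r4:17

STATUS = TAG Mul1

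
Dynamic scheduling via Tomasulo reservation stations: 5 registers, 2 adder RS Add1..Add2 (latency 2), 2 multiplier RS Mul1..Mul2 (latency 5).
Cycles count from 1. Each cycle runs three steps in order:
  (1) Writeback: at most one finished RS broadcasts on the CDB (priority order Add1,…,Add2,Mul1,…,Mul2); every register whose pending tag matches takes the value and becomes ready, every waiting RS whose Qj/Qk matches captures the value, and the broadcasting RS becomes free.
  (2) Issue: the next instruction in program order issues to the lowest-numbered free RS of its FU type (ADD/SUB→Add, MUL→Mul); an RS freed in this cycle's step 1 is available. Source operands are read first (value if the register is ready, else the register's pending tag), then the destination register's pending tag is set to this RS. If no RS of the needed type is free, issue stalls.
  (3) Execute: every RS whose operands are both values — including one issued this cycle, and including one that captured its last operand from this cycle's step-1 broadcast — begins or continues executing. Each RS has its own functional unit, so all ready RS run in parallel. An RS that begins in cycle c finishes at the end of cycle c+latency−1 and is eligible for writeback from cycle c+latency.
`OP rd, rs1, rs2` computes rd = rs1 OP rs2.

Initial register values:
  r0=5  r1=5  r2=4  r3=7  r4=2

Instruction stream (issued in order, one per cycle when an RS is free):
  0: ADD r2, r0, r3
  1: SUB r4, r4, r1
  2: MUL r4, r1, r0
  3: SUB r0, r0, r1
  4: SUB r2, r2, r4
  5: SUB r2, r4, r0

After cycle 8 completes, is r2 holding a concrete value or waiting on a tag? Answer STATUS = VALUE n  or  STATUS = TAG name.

STATUS = TAG Add1

c1: issue ADD r2<-Add1 | r0:5,r1:5,r2:Add1,r3:7,r4:2
c2: issue SUB r4<-Add2 | r0:5,r1:5,r2:Add1,r3:7,r4:Add2
c3: CDB Add1=12; issue MUL r4<-Mul1 | r0:5,r1:5,r2:12,r3:7,r4:Mul1
c4: CDB Add2=-3; issue SUB r0<-Add1 | r0:Add1,r1:5,r2:12,r3:7,r4:Mul1
c5: issue SUB r2<-Add2 | r0:Add1,r1:5,r2:Add2,r3:7,r4:Mul1
c6: CDB Add1=0; issue SUB r2<-Add1 | r0:0,r1:5,r2:Add1,r3:7,r4:Mul1
c7: - | r0:0,r1:5,r2:Add1,r3:7,r4:Mul1
c8: CDB Mul1=25 | r0:0,r1:5,r2:Add1,r3:7,r4:25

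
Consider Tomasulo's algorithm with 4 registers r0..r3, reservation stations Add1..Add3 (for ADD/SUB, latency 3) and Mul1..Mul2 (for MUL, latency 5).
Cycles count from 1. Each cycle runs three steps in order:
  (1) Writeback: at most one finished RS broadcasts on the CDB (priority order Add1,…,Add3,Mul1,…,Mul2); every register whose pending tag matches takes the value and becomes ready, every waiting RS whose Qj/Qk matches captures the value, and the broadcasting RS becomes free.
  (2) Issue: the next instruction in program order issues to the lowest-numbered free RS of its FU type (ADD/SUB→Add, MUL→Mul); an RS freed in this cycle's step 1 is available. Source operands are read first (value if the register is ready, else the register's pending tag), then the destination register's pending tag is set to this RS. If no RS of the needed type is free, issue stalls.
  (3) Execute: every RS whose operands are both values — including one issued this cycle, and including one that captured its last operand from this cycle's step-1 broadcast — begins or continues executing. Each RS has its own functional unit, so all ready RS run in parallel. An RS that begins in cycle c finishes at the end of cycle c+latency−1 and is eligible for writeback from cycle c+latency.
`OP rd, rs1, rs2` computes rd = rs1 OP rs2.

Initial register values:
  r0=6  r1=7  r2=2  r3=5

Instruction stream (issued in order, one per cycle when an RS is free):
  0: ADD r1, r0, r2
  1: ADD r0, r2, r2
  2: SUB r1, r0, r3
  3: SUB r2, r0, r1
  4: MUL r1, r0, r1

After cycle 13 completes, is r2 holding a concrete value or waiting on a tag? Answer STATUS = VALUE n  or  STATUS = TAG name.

c1: issue ADD r1<-Add1 | r0:6,r1:Add1,r2:2,r3:5
c2: issue ADD r0<-Add2 | r0:Add2,r1:Add1,r2:2,r3:5
c3: issue SUB r1<-Add3 | r0:Add2,r1:Add3,r2:2,r3:5
c4: CDB Add1=8; issue SUB r2<-Add1 | r0:Add2,r1:Add3,r2:Add1,r3:5
c5: CDB Add2=4; issue MUL r1<-Mul1 | r0:4,r1:Mul1,r2:Add1,r3:5
c6: - | r0:4,r1:Mul1,r2:Add1,r3:5
c7: - | r0:4,r1:Mul1,r2:Add1,r3:5
c8: CDB Add3=-1 | r0:4,r1:Mul1,r2:Add1,r3:5
c9: - | r0:4,r1:Mul1,r2:Add1,r3:5
c10: - | r0:4,r1:Mul1,r2:Add1,r3:5
c11: CDB Add1=5 | r0:4,r1:Mul1,r2:5,r3:5
c12: - | r0:4,r1:Mul1,r2:5,r3:5
c13: CDB Mul1=-4 | r0:4,r1:-4,r2:5,r3:5

STATUS = VALUE 5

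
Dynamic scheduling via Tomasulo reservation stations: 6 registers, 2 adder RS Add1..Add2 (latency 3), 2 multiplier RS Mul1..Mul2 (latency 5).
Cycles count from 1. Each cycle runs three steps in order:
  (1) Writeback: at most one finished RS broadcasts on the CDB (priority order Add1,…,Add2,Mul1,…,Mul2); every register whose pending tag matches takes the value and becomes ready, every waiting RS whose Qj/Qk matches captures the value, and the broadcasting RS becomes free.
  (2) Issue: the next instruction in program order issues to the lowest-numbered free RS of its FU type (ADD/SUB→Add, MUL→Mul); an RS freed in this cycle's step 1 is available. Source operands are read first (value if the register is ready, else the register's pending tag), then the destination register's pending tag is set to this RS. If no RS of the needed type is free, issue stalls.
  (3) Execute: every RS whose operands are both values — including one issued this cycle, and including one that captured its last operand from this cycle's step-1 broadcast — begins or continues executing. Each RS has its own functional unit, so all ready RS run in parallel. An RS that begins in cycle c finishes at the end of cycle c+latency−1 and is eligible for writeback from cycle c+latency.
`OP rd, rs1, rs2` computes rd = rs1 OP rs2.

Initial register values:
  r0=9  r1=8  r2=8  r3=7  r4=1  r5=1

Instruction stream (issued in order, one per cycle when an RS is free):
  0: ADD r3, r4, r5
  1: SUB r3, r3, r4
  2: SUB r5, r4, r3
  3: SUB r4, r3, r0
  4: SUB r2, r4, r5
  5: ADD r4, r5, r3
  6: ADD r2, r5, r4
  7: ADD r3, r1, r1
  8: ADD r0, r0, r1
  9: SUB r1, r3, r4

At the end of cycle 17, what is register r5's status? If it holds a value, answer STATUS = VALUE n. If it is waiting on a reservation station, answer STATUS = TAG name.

c1: issue ADD r3<-Add1 | r0:9,r1:8,r2:8,r3:Add1,r4:1,r5:1
c2: issue SUB r3<-Add2 | r0:9,r1:8,r2:8,r3:Add2,r4:1,r5:1
c3: stall | r0:9,r1:8,r2:8,r3:Add2,r4:1,r5:1
c4: CDB Add1=2; issue SUB r5<-Add1 | r0:9,r1:8,r2:8,r3:Add2,r4:1,r5:Add1
c5: stall | r0:9,r1:8,r2:8,r3:Add2,r4:1,r5:Add1
c6: stall | r0:9,r1:8,r2:8,r3:Add2,r4:1,r5:Add1
c7: CDB Add2=1; issue SUB r4<-Add2 | r0:9,r1:8,r2:8,r3:1,r4:Add2,r5:Add1
c8: stall | r0:9,r1:8,r2:8,r3:1,r4:Add2,r5:Add1
c9: stall | r0:9,r1:8,r2:8,r3:1,r4:Add2,r5:Add1
c10: CDB Add1=0; issue SUB r2<-Add1 | r0:9,r1:8,r2:Add1,r3:1,r4:Add2,r5:0
c11: CDB Add2=-8; issue ADD r4<-Add2 | r0:9,r1:8,r2:Add1,r3:1,r4:Add2,r5:0
c12: stall | r0:9,r1:8,r2:Add1,r3:1,r4:Add2,r5:0
c13: stall | r0:9,r1:8,r2:Add1,r3:1,r4:Add2,r5:0
c14: CDB Add1=-8; issue ADD r2<-Add1 | r0:9,r1:8,r2:Add1,r3:1,r4:Add2,r5:0
c15: CDB Add2=1; issue ADD r3<-Add2 | r0:9,r1:8,r2:Add1,r3:Add2,r4:1,r5:0
c16: stall | r0:9,r1:8,r2:Add1,r3:Add2,r4:1,r5:0
c17: stall | r0:9,r1:8,r2:Add1,r3:Add2,r4:1,r5:0

STATUS = VALUE 0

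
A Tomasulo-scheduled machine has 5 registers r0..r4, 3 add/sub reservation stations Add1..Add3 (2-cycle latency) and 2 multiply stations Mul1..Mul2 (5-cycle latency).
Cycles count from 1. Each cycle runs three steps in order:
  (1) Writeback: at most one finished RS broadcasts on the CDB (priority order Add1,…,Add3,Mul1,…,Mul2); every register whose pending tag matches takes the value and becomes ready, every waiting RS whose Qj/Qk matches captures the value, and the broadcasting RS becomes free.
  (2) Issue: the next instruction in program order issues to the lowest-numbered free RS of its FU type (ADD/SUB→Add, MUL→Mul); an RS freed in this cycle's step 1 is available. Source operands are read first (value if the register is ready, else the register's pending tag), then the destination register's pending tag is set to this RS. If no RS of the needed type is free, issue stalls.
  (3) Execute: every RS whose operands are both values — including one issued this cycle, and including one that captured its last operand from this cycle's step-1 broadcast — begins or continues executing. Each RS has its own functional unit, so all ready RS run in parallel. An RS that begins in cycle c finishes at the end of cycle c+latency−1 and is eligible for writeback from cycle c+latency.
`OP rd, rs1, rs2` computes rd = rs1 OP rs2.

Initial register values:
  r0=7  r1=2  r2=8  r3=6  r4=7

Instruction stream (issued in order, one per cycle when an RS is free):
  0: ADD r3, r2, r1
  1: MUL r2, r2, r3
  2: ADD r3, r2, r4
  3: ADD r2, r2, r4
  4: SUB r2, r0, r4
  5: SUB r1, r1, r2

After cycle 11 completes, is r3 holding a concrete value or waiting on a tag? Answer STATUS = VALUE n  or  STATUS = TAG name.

STATUS = VALUE 87

cycle 1: issue ADD r3<-Add1 // r0:7,r1:2,r2:8,r3:Add1,r4:7
cycle 2: issue MUL r2<-Mul1 // r0:7,r1:2,r2:Mul1,r3:Add1,r4:7
cycle 3: CDB Add1=10; issue ADD r3<-Add1 // r0:7,r1:2,r2:Mul1,r3:Add1,r4:7
cycle 4: issue ADD r2<-Add2 // r0:7,r1:2,r2:Add2,r3:Add1,r4:7
cycle 5: issue SUB r2<-Add3 // r0:7,r1:2,r2:Add3,r3:Add1,r4:7
cycle 6: stall // r0:7,r1:2,r2:Add3,r3:Add1,r4:7
cycle 7: CDB Add3=0; issue SUB r1<-Add3 // r0:7,r1:Add3,r2:0,r3:Add1,r4:7
cycle 8: CDB Mul1=80 // r0:7,r1:Add3,r2:0,r3:Add1,r4:7
cycle 9: CDB Add3=2 // r0:7,r1:2,r2:0,r3:Add1,r4:7
cycle 10: CDB Add1=87 // r0:7,r1:2,r2:0,r3:87,r4:7
cycle 11: CDB Add2=87 // r0:7,r1:2,r2:0,r3:87,r4:7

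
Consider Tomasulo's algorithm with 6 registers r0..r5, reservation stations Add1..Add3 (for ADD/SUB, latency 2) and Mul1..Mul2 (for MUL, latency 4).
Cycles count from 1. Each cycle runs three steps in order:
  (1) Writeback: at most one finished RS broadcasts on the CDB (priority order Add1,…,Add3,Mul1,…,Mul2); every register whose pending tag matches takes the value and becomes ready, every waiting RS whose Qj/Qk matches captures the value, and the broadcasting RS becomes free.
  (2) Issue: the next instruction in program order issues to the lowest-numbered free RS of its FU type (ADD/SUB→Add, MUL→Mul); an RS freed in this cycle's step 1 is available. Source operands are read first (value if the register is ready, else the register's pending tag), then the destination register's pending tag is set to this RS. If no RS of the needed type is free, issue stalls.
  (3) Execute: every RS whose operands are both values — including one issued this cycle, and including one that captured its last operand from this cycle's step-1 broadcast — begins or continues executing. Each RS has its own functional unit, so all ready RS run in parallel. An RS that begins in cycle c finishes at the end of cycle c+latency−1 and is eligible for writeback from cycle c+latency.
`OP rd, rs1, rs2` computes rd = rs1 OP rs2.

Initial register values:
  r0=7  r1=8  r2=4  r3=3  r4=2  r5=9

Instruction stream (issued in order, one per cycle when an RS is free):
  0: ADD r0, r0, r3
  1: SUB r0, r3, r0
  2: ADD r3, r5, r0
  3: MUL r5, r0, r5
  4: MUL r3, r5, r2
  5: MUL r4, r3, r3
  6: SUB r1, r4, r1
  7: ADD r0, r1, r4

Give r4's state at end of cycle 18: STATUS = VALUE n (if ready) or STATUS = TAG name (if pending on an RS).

STATUS = VALUE 63504

  c1: issue ADD r0<-Add1  regs: r0:Add1,r1:8,r2:4,r3:3,r4:2,r5:9
  c2: issue SUB r0<-Add2  regs: r0:Add2,r1:8,r2:4,r3:3,r4:2,r5:9
  c3: CDB Add1=10; issue ADD r3<-Add1  regs: r0:Add2,r1:8,r2:4,r3:Add1,r4:2,r5:9
  c4: issue MUL r5<-Mul1  regs: r0:Add2,r1:8,r2:4,r3:Add1,r4:2,r5:Mul1
  c5: CDB Add2=-7; issue MUL r3<-Mul2  regs: r0:-7,r1:8,r2:4,r3:Mul2,r4:2,r5:Mul1
  c6: stall  regs: r0:-7,r1:8,r2:4,r3:Mul2,r4:2,r5:Mul1
  c7: CDB Add1=2; stall  regs: r0:-7,r1:8,r2:4,r3:Mul2,r4:2,r5:Mul1
  c8: stall  regs: r0:-7,r1:8,r2:4,r3:Mul2,r4:2,r5:Mul1
  c9: CDB Mul1=-63; issue MUL r4<-Mul1  regs: r0:-7,r1:8,r2:4,r3:Mul2,r4:Mul1,r5:-63
  c10: issue SUB r1<-Add1  regs: r0:-7,r1:Add1,r2:4,r3:Mul2,r4:Mul1,r5:-63
  c11: issue ADD r0<-Add2  regs: r0:Add2,r1:Add1,r2:4,r3:Mul2,r4:Mul1,r5:-63
  c12: -  regs: r0:Add2,r1:Add1,r2:4,r3:Mul2,r4:Mul1,r5:-63
  c13: CDB Mul2=-252  regs: r0:Add2,r1:Add1,r2:4,r3:-252,r4:Mul1,r5:-63
  c14: -  regs: r0:Add2,r1:Add1,r2:4,r3:-252,r4:Mul1,r5:-63
  c15: -  regs: r0:Add2,r1:Add1,r2:4,r3:-252,r4:Mul1,r5:-63
  c16: -  regs: r0:Add2,r1:Add1,r2:4,r3:-252,r4:Mul1,r5:-63
  c17: CDB Mul1=63504  regs: r0:Add2,r1:Add1,r2:4,r3:-252,r4:63504,r5:-63
  c18: -  regs: r0:Add2,r1:Add1,r2:4,r3:-252,r4:63504,r5:-63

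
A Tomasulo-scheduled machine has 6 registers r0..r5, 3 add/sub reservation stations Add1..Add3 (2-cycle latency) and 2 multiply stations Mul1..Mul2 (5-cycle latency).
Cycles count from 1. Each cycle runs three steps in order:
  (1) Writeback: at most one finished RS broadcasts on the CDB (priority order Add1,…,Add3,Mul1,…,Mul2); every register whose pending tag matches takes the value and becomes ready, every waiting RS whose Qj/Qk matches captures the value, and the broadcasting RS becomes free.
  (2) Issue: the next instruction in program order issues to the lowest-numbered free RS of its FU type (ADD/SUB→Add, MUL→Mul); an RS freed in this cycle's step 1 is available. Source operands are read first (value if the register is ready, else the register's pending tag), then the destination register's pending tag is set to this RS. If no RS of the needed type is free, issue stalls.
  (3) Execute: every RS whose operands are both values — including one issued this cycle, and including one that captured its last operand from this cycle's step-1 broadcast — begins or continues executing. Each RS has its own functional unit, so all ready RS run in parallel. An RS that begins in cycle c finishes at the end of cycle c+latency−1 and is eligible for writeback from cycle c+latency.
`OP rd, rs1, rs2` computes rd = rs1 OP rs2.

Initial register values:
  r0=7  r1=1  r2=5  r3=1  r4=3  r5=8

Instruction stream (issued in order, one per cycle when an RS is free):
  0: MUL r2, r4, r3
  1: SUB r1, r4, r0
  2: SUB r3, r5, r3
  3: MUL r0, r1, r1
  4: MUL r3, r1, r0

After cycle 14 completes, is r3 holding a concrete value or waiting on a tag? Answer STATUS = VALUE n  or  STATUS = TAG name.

STATUS = VALUE -64

cycle 1: issue MUL r2<-Mul1 // r0:7,r1:1,r2:Mul1,r3:1,r4:3,r5:8
cycle 2: issue SUB r1<-Add1 // r0:7,r1:Add1,r2:Mul1,r3:1,r4:3,r5:8
cycle 3: issue SUB r3<-Add2 // r0:7,r1:Add1,r2:Mul1,r3:Add2,r4:3,r5:8
cycle 4: CDB Add1=-4; issue MUL r0<-Mul2 // r0:Mul2,r1:-4,r2:Mul1,r3:Add2,r4:3,r5:8
cycle 5: CDB Add2=7; stall // r0:Mul2,r1:-4,r2:Mul1,r3:7,r4:3,r5:8
cycle 6: CDB Mul1=3; issue MUL r3<-Mul1 // r0:Mul2,r1:-4,r2:3,r3:Mul1,r4:3,r5:8
cycle 7: - // r0:Mul2,r1:-4,r2:3,r3:Mul1,r4:3,r5:8
cycle 8: - // r0:Mul2,r1:-4,r2:3,r3:Mul1,r4:3,r5:8
cycle 9: CDB Mul2=16 // r0:16,r1:-4,r2:3,r3:Mul1,r4:3,r5:8
cycle 10: - // r0:16,r1:-4,r2:3,r3:Mul1,r4:3,r5:8
cycle 11: - // r0:16,r1:-4,r2:3,r3:Mul1,r4:3,r5:8
cycle 12: - // r0:16,r1:-4,r2:3,r3:Mul1,r4:3,r5:8
cycle 13: - // r0:16,r1:-4,r2:3,r3:Mul1,r4:3,r5:8
cycle 14: CDB Mul1=-64 // r0:16,r1:-4,r2:3,r3:-64,r4:3,r5:8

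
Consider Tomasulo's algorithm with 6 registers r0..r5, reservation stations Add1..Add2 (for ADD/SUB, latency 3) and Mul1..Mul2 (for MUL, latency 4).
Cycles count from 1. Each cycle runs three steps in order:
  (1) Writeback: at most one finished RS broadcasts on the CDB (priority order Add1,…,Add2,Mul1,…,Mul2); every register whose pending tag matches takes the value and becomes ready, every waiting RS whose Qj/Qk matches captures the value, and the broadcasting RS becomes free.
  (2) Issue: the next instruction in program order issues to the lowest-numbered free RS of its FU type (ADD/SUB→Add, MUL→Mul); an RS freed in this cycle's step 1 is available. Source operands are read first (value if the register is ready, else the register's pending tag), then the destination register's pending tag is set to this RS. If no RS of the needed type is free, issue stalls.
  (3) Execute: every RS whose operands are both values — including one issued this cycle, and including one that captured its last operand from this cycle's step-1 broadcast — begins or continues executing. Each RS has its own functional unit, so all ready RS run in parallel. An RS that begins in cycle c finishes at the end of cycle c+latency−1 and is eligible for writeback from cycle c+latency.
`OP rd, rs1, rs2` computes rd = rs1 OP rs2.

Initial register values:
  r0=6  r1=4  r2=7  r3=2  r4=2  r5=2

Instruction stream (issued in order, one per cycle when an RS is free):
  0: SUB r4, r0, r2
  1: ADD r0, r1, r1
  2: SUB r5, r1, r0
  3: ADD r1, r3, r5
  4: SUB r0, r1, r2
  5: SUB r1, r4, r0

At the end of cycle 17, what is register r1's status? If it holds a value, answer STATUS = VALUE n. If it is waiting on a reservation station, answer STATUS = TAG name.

STATUS = VALUE 8

  c1: issue SUB r4<-Add1  regs: r0:6,r1:4,r2:7,r3:2,r4:Add1,r5:2
  c2: issue ADD r0<-Add2  regs: r0:Add2,r1:4,r2:7,r3:2,r4:Add1,r5:2
  c3: stall  regs: r0:Add2,r1:4,r2:7,r3:2,r4:Add1,r5:2
  c4: CDB Add1=-1; issue SUB r5<-Add1  regs: r0:Add2,r1:4,r2:7,r3:2,r4:-1,r5:Add1
  c5: CDB Add2=8; issue ADD r1<-Add2  regs: r0:8,r1:Add2,r2:7,r3:2,r4:-1,r5:Add1
  c6: stall  regs: r0:8,r1:Add2,r2:7,r3:2,r4:-1,r5:Add1
  c7: stall  regs: r0:8,r1:Add2,r2:7,r3:2,r4:-1,r5:Add1
  c8: CDB Add1=-4; issue SUB r0<-Add1  regs: r0:Add1,r1:Add2,r2:7,r3:2,r4:-1,r5:-4
  c9: stall  regs: r0:Add1,r1:Add2,r2:7,r3:2,r4:-1,r5:-4
  c10: stall  regs: r0:Add1,r1:Add2,r2:7,r3:2,r4:-1,r5:-4
  c11: CDB Add2=-2; issue SUB r1<-Add2  regs: r0:Add1,r1:Add2,r2:7,r3:2,r4:-1,r5:-4
  c12: -  regs: r0:Add1,r1:Add2,r2:7,r3:2,r4:-1,r5:-4
  c13: -  regs: r0:Add1,r1:Add2,r2:7,r3:2,r4:-1,r5:-4
  c14: CDB Add1=-9  regs: r0:-9,r1:Add2,r2:7,r3:2,r4:-1,r5:-4
  c15: -  regs: r0:-9,r1:Add2,r2:7,r3:2,r4:-1,r5:-4
  c16: -  regs: r0:-9,r1:Add2,r2:7,r3:2,r4:-1,r5:-4
  c17: CDB Add2=8  regs: r0:-9,r1:8,r2:7,r3:2,r4:-1,r5:-4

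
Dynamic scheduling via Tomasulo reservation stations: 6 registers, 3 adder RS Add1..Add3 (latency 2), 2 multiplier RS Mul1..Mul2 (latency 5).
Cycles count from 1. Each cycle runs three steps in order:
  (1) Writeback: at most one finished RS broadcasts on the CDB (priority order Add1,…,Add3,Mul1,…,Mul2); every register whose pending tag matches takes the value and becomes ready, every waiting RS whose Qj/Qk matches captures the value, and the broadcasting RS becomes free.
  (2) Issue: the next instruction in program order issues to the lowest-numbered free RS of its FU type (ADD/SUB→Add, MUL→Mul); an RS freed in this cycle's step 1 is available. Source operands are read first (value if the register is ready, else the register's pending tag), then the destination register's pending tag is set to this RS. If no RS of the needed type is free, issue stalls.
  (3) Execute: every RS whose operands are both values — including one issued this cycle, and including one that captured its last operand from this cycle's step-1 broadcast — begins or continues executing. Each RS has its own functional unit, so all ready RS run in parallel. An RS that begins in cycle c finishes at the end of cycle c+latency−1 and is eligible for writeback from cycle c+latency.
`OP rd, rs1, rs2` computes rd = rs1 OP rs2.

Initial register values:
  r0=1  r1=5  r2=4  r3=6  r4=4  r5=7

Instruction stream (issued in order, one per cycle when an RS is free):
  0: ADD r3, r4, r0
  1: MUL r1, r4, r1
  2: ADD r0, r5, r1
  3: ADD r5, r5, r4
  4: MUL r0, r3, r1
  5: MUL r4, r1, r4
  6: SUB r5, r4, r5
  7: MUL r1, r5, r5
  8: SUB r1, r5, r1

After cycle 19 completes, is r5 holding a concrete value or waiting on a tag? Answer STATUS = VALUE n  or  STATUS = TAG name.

STATUS = VALUE 69

cycle 1: issue ADD r3<-Add1 // r0:1,r1:5,r2:4,r3:Add1,r4:4,r5:7
cycle 2: issue MUL r1<-Mul1 // r0:1,r1:Mul1,r2:4,r3:Add1,r4:4,r5:7
cycle 3: CDB Add1=5; issue ADD r0<-Add1 // r0:Add1,r1:Mul1,r2:4,r3:5,r4:4,r5:7
cycle 4: issue ADD r5<-Add2 // r0:Add1,r1:Mul1,r2:4,r3:5,r4:4,r5:Add2
cycle 5: issue MUL r0<-Mul2 // r0:Mul2,r1:Mul1,r2:4,r3:5,r4:4,r5:Add2
cycle 6: CDB Add2=11; stall // r0:Mul2,r1:Mul1,r2:4,r3:5,r4:4,r5:11
cycle 7: CDB Mul1=20; issue MUL r4<-Mul1 // r0:Mul2,r1:20,r2:4,r3:5,r4:Mul1,r5:11
cycle 8: issue SUB r5<-Add2 // r0:Mul2,r1:20,r2:4,r3:5,r4:Mul1,r5:Add2
cycle 9: CDB Add1=27; stall // r0:Mul2,r1:20,r2:4,r3:5,r4:Mul1,r5:Add2
cycle 10: stall // r0:Mul2,r1:20,r2:4,r3:5,r4:Mul1,r5:Add2
cycle 11: stall // r0:Mul2,r1:20,r2:4,r3:5,r4:Mul1,r5:Add2
cycle 12: CDB Mul1=80; issue MUL r1<-Mul1 // r0:Mul2,r1:Mul1,r2:4,r3:5,r4:80,r5:Add2
cycle 13: CDB Mul2=100; issue SUB r1<-Add1 // r0:100,r1:Add1,r2:4,r3:5,r4:80,r5:Add2
cycle 14: CDB Add2=69 // r0:100,r1:Add1,r2:4,r3:5,r4:80,r5:69
cycle 15: - // r0:100,r1:Add1,r2:4,r3:5,r4:80,r5:69
cycle 16: - // r0:100,r1:Add1,r2:4,r3:5,r4:80,r5:69
cycle 17: - // r0:100,r1:Add1,r2:4,r3:5,r4:80,r5:69
cycle 18: - // r0:100,r1:Add1,r2:4,r3:5,r4:80,r5:69
cycle 19: CDB Mul1=4761 // r0:100,r1:Add1,r2:4,r3:5,r4:80,r5:69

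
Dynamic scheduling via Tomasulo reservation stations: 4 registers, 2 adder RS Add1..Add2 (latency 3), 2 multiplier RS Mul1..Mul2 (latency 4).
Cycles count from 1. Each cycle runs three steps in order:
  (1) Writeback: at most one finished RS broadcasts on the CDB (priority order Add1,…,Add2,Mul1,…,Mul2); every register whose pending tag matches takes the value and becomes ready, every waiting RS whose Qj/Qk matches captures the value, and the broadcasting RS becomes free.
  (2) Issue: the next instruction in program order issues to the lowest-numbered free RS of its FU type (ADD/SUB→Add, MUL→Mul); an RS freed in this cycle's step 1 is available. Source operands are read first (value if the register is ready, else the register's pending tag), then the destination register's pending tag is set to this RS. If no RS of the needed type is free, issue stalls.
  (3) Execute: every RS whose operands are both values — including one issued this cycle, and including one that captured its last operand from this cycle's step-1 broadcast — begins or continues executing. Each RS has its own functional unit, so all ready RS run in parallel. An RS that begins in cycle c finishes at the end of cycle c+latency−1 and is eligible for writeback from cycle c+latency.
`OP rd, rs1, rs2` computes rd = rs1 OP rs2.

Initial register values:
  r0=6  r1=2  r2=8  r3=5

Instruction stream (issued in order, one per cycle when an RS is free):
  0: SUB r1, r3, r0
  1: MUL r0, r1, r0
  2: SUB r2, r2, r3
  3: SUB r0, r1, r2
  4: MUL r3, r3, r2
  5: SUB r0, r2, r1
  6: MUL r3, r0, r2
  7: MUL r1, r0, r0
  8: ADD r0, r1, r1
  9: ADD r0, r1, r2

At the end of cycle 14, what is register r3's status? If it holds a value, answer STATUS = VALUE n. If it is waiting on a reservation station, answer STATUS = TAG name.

STATUS = VALUE 12

cycle 1: issue SUB r1<-Add1 // r0:6,r1:Add1,r2:8,r3:5
cycle 2: issue MUL r0<-Mul1 // r0:Mul1,r1:Add1,r2:8,r3:5
cycle 3: issue SUB r2<-Add2 // r0:Mul1,r1:Add1,r2:Add2,r3:5
cycle 4: CDB Add1=-1; issue SUB r0<-Add1 // r0:Add1,r1:-1,r2:Add2,r3:5
cycle 5: issue MUL r3<-Mul2 // r0:Add1,r1:-1,r2:Add2,r3:Mul2
cycle 6: CDB Add2=3; issue SUB r0<-Add2 // r0:Add2,r1:-1,r2:3,r3:Mul2
cycle 7: stall // r0:Add2,r1:-1,r2:3,r3:Mul2
cycle 8: CDB Mul1=-6; issue MUL r3<-Mul1 // r0:Add2,r1:-1,r2:3,r3:Mul1
cycle 9: CDB Add1=-4; stall // r0:Add2,r1:-1,r2:3,r3:Mul1
cycle 10: CDB Add2=4; stall // r0:4,r1:-1,r2:3,r3:Mul1
cycle 11: CDB Mul2=15; issue MUL r1<-Mul2 // r0:4,r1:Mul2,r2:3,r3:Mul1
cycle 12: issue ADD r0<-Add1 // r0:Add1,r1:Mul2,r2:3,r3:Mul1
cycle 13: issue ADD r0<-Add2 // r0:Add2,r1:Mul2,r2:3,r3:Mul1
cycle 14: CDB Mul1=12 // r0:Add2,r1:Mul2,r2:3,r3:12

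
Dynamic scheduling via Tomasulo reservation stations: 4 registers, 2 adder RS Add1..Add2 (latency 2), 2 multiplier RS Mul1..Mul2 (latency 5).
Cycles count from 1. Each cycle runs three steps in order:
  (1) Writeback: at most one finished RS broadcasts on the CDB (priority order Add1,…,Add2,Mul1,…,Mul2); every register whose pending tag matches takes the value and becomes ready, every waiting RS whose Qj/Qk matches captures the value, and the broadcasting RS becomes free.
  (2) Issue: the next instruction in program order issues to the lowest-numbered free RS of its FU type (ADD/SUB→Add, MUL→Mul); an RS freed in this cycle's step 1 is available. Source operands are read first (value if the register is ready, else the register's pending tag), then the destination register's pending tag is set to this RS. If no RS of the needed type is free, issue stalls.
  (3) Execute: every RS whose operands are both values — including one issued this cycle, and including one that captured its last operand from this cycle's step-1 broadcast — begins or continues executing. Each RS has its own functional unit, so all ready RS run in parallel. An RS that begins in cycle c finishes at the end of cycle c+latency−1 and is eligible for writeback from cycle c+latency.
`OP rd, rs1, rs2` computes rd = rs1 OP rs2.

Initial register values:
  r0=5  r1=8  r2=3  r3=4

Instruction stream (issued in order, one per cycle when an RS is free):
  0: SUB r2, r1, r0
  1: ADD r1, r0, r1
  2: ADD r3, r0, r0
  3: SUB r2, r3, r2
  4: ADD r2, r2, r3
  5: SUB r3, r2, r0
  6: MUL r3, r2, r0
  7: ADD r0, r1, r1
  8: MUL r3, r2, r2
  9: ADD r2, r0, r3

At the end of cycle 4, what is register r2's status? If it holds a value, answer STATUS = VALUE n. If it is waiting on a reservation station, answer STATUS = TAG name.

  c1: issue SUB r2<-Add1  regs: r0:5,r1:8,r2:Add1,r3:4
  c2: issue ADD r1<-Add2  regs: r0:5,r1:Add2,r2:Add1,r3:4
  c3: CDB Add1=3; issue ADD r3<-Add1  regs: r0:5,r1:Add2,r2:3,r3:Add1
  c4: CDB Add2=13; issue SUB r2<-Add2  regs: r0:5,r1:13,r2:Add2,r3:Add1

STATUS = TAG Add2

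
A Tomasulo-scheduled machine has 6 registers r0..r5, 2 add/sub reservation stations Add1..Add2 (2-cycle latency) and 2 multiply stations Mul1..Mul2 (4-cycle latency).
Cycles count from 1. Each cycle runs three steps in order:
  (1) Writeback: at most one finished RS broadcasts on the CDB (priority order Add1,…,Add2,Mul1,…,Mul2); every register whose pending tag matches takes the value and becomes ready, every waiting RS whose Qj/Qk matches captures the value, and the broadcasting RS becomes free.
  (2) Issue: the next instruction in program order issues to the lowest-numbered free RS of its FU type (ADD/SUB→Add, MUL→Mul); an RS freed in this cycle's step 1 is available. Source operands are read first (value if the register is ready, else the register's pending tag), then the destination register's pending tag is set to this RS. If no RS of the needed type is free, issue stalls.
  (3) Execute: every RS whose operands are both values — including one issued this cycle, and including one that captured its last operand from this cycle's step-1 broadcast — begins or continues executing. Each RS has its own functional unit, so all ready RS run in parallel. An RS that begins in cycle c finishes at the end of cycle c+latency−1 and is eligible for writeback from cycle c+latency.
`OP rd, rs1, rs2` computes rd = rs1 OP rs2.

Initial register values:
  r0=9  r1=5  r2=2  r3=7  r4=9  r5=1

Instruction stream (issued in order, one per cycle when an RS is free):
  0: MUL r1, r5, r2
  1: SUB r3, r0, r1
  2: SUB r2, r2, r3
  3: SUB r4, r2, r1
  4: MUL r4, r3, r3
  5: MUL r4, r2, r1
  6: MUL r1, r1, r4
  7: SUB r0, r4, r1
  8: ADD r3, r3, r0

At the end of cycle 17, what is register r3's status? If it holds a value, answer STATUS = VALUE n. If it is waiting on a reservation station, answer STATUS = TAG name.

c1: issue MUL r1<-Mul1 | r0:9,r1:Mul1,r2:2,r3:7,r4:9,r5:1
c2: issue SUB r3<-Add1 | r0:9,r1:Mul1,r2:2,r3:Add1,r4:9,r5:1
c3: issue SUB r2<-Add2 | r0:9,r1:Mul1,r2:Add2,r3:Add1,r4:9,r5:1
c4: stall | r0:9,r1:Mul1,r2:Add2,r3:Add1,r4:9,r5:1
c5: CDB Mul1=2; stall | r0:9,r1:2,r2:Add2,r3:Add1,r4:9,r5:1
c6: stall | r0:9,r1:2,r2:Add2,r3:Add1,r4:9,r5:1
c7: CDB Add1=7; issue SUB r4<-Add1 | r0:9,r1:2,r2:Add2,r3:7,r4:Add1,r5:1
c8: issue MUL r4<-Mul1 | r0:9,r1:2,r2:Add2,r3:7,r4:Mul1,r5:1
c9: CDB Add2=-5; issue MUL r4<-Mul2 | r0:9,r1:2,r2:-5,r3:7,r4:Mul2,r5:1
c10: stall | r0:9,r1:2,r2:-5,r3:7,r4:Mul2,r5:1
c11: CDB Add1=-7; stall | r0:9,r1:2,r2:-5,r3:7,r4:Mul2,r5:1
c12: CDB Mul1=49; issue MUL r1<-Mul1 | r0:9,r1:Mul1,r2:-5,r3:7,r4:Mul2,r5:1
c13: CDB Mul2=-10; issue SUB r0<-Add1 | r0:Add1,r1:Mul1,r2:-5,r3:7,r4:-10,r5:1
c14: issue ADD r3<-Add2 | r0:Add1,r1:Mul1,r2:-5,r3:Add2,r4:-10,r5:1
c15: - | r0:Add1,r1:Mul1,r2:-5,r3:Add2,r4:-10,r5:1
c16: - | r0:Add1,r1:Mul1,r2:-5,r3:Add2,r4:-10,r5:1
c17: CDB Mul1=-20 | r0:Add1,r1:-20,r2:-5,r3:Add2,r4:-10,r5:1

STATUS = TAG Add2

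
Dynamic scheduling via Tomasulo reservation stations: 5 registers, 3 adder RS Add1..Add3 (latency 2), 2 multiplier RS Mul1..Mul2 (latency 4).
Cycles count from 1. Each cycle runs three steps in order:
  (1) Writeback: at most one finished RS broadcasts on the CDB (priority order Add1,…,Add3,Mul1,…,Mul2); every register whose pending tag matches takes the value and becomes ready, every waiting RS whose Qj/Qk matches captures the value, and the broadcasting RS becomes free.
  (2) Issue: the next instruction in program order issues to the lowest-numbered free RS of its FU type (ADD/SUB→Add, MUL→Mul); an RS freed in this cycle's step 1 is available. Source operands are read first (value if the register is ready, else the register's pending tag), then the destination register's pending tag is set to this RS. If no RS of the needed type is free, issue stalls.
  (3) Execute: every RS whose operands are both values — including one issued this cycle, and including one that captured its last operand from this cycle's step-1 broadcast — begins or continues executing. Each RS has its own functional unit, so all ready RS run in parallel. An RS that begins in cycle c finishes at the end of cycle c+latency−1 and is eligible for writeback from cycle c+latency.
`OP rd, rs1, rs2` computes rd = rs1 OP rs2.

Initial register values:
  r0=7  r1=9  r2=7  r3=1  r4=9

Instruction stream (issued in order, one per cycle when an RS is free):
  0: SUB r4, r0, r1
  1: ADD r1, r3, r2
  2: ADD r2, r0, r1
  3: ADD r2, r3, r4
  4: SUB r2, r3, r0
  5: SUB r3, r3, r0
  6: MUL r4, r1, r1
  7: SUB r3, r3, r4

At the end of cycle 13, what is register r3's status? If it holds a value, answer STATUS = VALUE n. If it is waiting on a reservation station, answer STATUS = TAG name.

  c1: issue SUB r4<-Add1  regs: r0:7,r1:9,r2:7,r3:1,r4:Add1
  c2: issue ADD r1<-Add2  regs: r0:7,r1:Add2,r2:7,r3:1,r4:Add1
  c3: CDB Add1=-2; issue ADD r2<-Add1  regs: r0:7,r1:Add2,r2:Add1,r3:1,r4:-2
  c4: CDB Add2=8; issue ADD r2<-Add2  regs: r0:7,r1:8,r2:Add2,r3:1,r4:-2
  c5: issue SUB r2<-Add3  regs: r0:7,r1:8,r2:Add3,r3:1,r4:-2
  c6: CDB Add1=15; issue SUB r3<-Add1  regs: r0:7,r1:8,r2:Add3,r3:Add1,r4:-2
  c7: CDB Add2=-1; issue MUL r4<-Mul1  regs: r0:7,r1:8,r2:Add3,r3:Add1,r4:Mul1
  c8: CDB Add1=-6; issue SUB r3<-Add1  regs: r0:7,r1:8,r2:Add3,r3:Add1,r4:Mul1
  c9: CDB Add3=-6  regs: r0:7,r1:8,r2:-6,r3:Add1,r4:Mul1
  c10: -  regs: r0:7,r1:8,r2:-6,r3:Add1,r4:Mul1
  c11: CDB Mul1=64  regs: r0:7,r1:8,r2:-6,r3:Add1,r4:64
  c12: -  regs: r0:7,r1:8,r2:-6,r3:Add1,r4:64
  c13: CDB Add1=-70  regs: r0:7,r1:8,r2:-6,r3:-70,r4:64

STATUS = VALUE -70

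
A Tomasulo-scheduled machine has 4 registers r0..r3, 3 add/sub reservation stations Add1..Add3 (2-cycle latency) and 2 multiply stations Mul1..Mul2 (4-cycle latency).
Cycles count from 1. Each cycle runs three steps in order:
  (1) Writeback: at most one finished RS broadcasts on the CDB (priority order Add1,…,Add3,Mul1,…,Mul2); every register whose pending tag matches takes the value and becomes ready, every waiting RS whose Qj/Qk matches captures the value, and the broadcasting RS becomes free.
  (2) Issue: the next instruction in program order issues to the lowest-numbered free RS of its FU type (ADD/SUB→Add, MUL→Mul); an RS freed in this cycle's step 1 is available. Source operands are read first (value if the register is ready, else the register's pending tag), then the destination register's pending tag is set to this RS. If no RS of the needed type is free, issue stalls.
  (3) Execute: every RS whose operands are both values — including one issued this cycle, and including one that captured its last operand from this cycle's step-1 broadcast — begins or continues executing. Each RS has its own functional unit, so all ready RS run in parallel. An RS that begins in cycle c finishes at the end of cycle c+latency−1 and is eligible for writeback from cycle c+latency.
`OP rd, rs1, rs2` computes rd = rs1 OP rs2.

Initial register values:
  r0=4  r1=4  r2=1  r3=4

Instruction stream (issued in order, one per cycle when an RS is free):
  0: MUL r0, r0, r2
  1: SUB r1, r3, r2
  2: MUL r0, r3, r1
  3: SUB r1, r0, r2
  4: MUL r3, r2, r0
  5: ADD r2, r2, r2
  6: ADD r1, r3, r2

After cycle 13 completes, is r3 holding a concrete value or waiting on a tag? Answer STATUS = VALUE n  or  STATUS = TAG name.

c1: issue MUL r0<-Mul1 | r0:Mul1,r1:4,r2:1,r3:4
c2: issue SUB r1<-Add1 | r0:Mul1,r1:Add1,r2:1,r3:4
c3: issue MUL r0<-Mul2 | r0:Mul2,r1:Add1,r2:1,r3:4
c4: CDB Add1=3; issue SUB r1<-Add1 | r0:Mul2,r1:Add1,r2:1,r3:4
c5: CDB Mul1=4; issue MUL r3<-Mul1 | r0:Mul2,r1:Add1,r2:1,r3:Mul1
c6: issue ADD r2<-Add2 | r0:Mul2,r1:Add1,r2:Add2,r3:Mul1
c7: issue ADD r1<-Add3 | r0:Mul2,r1:Add3,r2:Add2,r3:Mul1
c8: CDB Add2=2 | r0:Mul2,r1:Add3,r2:2,r3:Mul1
c9: CDB Mul2=12 | r0:12,r1:Add3,r2:2,r3:Mul1
c10: - | r0:12,r1:Add3,r2:2,r3:Mul1
c11: CDB Add1=11 | r0:12,r1:Add3,r2:2,r3:Mul1
c12: - | r0:12,r1:Add3,r2:2,r3:Mul1
c13: CDB Mul1=12 | r0:12,r1:Add3,r2:2,r3:12

STATUS = VALUE 12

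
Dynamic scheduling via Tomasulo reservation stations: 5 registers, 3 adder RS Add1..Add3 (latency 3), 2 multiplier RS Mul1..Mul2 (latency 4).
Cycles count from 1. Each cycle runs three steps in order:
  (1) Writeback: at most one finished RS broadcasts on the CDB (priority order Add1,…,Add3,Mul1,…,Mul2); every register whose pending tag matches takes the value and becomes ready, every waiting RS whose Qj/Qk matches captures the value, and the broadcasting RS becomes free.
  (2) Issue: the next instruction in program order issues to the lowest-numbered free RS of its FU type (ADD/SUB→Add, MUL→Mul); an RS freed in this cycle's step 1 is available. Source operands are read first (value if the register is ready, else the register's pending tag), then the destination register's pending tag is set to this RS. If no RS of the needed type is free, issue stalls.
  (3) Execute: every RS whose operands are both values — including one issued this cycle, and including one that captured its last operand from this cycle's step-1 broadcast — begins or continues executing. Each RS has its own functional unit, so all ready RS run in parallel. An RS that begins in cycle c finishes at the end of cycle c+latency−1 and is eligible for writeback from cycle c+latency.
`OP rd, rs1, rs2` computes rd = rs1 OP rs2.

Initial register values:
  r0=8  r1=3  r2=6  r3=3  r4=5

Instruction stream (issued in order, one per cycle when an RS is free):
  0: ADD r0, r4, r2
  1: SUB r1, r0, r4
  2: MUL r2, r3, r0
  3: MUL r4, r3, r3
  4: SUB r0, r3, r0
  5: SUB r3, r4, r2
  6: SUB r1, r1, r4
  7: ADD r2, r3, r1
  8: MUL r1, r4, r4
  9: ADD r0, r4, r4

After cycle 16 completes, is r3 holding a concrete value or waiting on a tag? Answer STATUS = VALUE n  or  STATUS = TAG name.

cycle 1: issue ADD r0<-Add1 // r0:Add1,r1:3,r2:6,r3:3,r4:5
cycle 2: issue SUB r1<-Add2 // r0:Add1,r1:Add2,r2:6,r3:3,r4:5
cycle 3: issue MUL r2<-Mul1 // r0:Add1,r1:Add2,r2:Mul1,r3:3,r4:5
cycle 4: CDB Add1=11; issue MUL r4<-Mul2 // r0:11,r1:Add2,r2:Mul1,r3:3,r4:Mul2
cycle 5: issue SUB r0<-Add1 // r0:Add1,r1:Add2,r2:Mul1,r3:3,r4:Mul2
cycle 6: issue SUB r3<-Add3 // r0:Add1,r1:Add2,r2:Mul1,r3:Add3,r4:Mul2
cycle 7: CDB Add2=6; issue SUB r1<-Add2 // r0:Add1,r1:Add2,r2:Mul1,r3:Add3,r4:Mul2
cycle 8: CDB Add1=-8; issue ADD r2<-Add1 // r0:-8,r1:Add2,r2:Add1,r3:Add3,r4:Mul2
cycle 9: CDB Mul1=33; issue MUL r1<-Mul1 // r0:-8,r1:Mul1,r2:Add1,r3:Add3,r4:Mul2
cycle 10: CDB Mul2=9; stall // r0:-8,r1:Mul1,r2:Add1,r3:Add3,r4:9
cycle 11: stall // r0:-8,r1:Mul1,r2:Add1,r3:Add3,r4:9
cycle 12: stall // r0:-8,r1:Mul1,r2:Add1,r3:Add3,r4:9
cycle 13: CDB Add2=-3; issue ADD r0<-Add2 // r0:Add2,r1:Mul1,r2:Add1,r3:Add3,r4:9
cycle 14: CDB Add3=-24 // r0:Add2,r1:Mul1,r2:Add1,r3:-24,r4:9
cycle 15: CDB Mul1=81 // r0:Add2,r1:81,r2:Add1,r3:-24,r4:9
cycle 16: CDB Add2=18 // r0:18,r1:81,r2:Add1,r3:-24,r4:9

STATUS = VALUE -24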